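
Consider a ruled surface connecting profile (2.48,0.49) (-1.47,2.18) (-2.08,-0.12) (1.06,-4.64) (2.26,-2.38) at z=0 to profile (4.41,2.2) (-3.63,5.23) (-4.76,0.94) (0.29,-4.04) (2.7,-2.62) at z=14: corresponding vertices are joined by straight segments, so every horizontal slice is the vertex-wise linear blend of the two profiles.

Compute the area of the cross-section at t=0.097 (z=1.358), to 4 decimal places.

Area at t=0.097: 20.1842

Cross-section at t=0.097: each vertex is (1-t)·p0[i] + t·p1[i].
  v1: (1-0.097)·(2.48,0.49) + 0.097·(4.41,2.2) = (2.6672,0.6559)
  v2: (1-0.097)·(-1.47,2.18) + 0.097·(-3.63,5.23) = (-1.6795,2.4759)
  v3: (1-0.097)·(-2.08,-0.12) + 0.097·(-4.76,0.94) = (-2.3400,-0.0172)
  v4: (1-0.097)·(1.06,-4.64) + 0.097·(0.29,-4.04) = (0.9853,-4.5818)
  v5: (1-0.097)·(2.26,-2.38) + 0.097·(2.7,-2.62) = (2.3027,-2.4033)
Shoelace sum Σ(x_i·y_{i+1} − x_{i+1}·y_i):
  i=1: 2.6672·2.4759 − -1.6795·0.6559 = +7.7052 (running +7.7052)
  i=2: -1.6795·-0.0172 − -2.3400·2.4759 = +5.8222 (running +13.5274)
  i=3: -2.3400·-4.5818 − 0.9853·-0.0172 = +10.7382 (running +24.2656)
  i=4: 0.9853·-2.4033 − 2.3027·-4.5818 = +8.1824 (running +32.4480)
  i=5: 2.3027·0.6559 − 2.6672·-2.4033 = +7.9203 (running +40.3683)
Area = |Σ|/2 = |40.3683|/2 = 20.1842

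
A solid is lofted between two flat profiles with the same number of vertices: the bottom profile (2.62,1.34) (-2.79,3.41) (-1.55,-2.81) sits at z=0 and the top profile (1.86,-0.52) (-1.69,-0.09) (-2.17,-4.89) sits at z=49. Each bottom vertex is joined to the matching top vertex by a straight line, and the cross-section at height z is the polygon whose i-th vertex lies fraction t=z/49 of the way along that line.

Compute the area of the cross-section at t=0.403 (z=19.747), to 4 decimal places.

Area at t=0.403: 12.7751

Cross-section at t=0.403: each vertex is (1-t)·p0[i] + t·p1[i].
  v1: (1-0.403)·(2.62,1.34) + 0.403·(1.86,-0.52) = (2.3137,0.5904)
  v2: (1-0.403)·(-2.79,3.41) + 0.403·(-1.69,-0.09) = (-2.3467,1.9995)
  v3: (1-0.403)·(-1.55,-2.81) + 0.403·(-2.17,-4.89) = (-1.7999,-3.6482)
Shoelace sum Σ(x_i·y_{i+1} − x_{i+1}·y_i):
  i=1: 2.3137·1.9995 − -2.3467·0.5904 = +6.0118 (running +6.0118)
  i=2: -2.3467·-3.6482 − -1.7999·1.9995 = +12.1601 (running +18.1720)
  i=3: -1.7999·0.5904 − 2.3137·-3.6482 = +7.3783 (running +25.5503)
Area = |Σ|/2 = |25.5503|/2 = 12.7751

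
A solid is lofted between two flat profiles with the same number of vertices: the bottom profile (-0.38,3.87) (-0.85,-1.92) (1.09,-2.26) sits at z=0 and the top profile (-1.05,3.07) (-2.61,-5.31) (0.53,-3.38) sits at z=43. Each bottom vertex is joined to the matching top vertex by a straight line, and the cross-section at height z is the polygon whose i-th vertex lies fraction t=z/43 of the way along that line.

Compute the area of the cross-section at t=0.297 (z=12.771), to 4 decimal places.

Area at t=0.297: 7.3987

Cross-section at t=0.297: each vertex is (1-t)·p0[i] + t·p1[i].
  v1: (1-0.297)·(-0.38,3.87) + 0.297·(-1.05,3.07) = (-0.5790,3.6324)
  v2: (1-0.297)·(-0.85,-1.92) + 0.297·(-2.61,-5.31) = (-1.3727,-2.9268)
  v3: (1-0.297)·(1.09,-2.26) + 0.297·(0.53,-3.38) = (0.9237,-2.5926)
Shoelace sum Σ(x_i·y_{i+1} − x_{i+1}·y_i):
  i=1: -0.5790·-2.9268 − -1.3727·3.6324 = +6.6809 (running +6.6809)
  i=2: -1.3727·-2.5926 − 0.9237·-2.9268 = +6.2624 (running +12.9433)
  i=3: 0.9237·3.6324 − -0.5790·-2.5926 = +1.8541 (running +14.7974)
Area = |Σ|/2 = |14.7974|/2 = 7.3987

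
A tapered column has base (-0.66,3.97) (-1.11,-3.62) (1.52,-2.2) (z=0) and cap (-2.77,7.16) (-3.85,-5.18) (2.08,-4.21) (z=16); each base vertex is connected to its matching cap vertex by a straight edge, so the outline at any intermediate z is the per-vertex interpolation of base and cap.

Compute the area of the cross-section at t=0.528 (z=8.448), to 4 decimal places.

Cross-section at t=0.528: each vertex is (1-t)·p0[i] + t·p1[i].
  v1: (1-0.528)·(-0.66,3.97) + 0.528·(-2.77,7.16) = (-1.7741,5.6543)
  v2: (1-0.528)·(-1.11,-3.62) + 0.528·(-3.85,-5.18) = (-2.5567,-4.4437)
  v3: (1-0.528)·(1.52,-2.2) + 0.528·(2.08,-4.21) = (1.8157,-3.2613)
Shoelace sum Σ(x_i·y_{i+1} − x_{i+1}·y_i):
  i=1: -1.7741·-4.4437 − -2.5567·5.6543 = +22.3400 (running +22.3400)
  i=2: -2.5567·-3.2613 − 1.8157·-4.4437 = +16.4065 (running +38.7464)
  i=3: 1.8157·5.6543 − -1.7741·-3.2613 = +4.4807 (running +43.2271)
Area = |Σ|/2 = |43.2271|/2 = 21.6136

Area at t=0.528: 21.6136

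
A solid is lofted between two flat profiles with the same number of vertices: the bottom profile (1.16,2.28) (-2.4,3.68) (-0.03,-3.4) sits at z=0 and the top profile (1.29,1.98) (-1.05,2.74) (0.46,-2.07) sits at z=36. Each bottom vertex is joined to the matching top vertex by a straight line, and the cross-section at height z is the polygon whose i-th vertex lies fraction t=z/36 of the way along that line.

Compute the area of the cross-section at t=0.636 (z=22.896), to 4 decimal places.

Cross-section at t=0.636: each vertex is (1-t)·p0[i] + t·p1[i].
  v1: (1-0.636)·(1.16,2.28) + 0.636·(1.29,1.98) = (1.2427,2.0892)
  v2: (1-0.636)·(-2.4,3.68) + 0.636·(-1.05,2.74) = (-1.5414,3.0822)
  v3: (1-0.636)·(-0.03,-3.4) + 0.636·(0.46,-2.07) = (0.2816,-2.5541)
Shoelace sum Σ(x_i·y_{i+1} − x_{i+1}·y_i):
  i=1: 1.2427·3.0822 − -1.5414·2.0892 = +7.0504 (running +7.0504)
  i=2: -1.5414·-2.5541 − 0.2816·3.0822 = +3.0689 (running +10.1193)
  i=3: 0.2816·2.0892 − 1.2427·-2.5541 = +3.7624 (running +13.8816)
Area = |Σ|/2 = |13.8816|/2 = 6.9408

Area at t=0.636: 6.9408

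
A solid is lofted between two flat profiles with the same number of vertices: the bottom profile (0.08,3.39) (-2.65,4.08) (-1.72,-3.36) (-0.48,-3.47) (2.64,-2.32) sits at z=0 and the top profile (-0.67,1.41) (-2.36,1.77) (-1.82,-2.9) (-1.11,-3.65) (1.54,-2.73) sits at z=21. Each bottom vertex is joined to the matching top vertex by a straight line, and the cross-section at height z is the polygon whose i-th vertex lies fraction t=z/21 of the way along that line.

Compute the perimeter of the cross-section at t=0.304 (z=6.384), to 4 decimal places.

Cross-section at t=0.304: each vertex is (1-t)·p0[i] + t·p1[i].
  v1: (1-0.304)·(0.08,3.39) + 0.304·(-0.67,1.41) = (-0.1480,2.7881)
  v2: (1-0.304)·(-2.65,4.08) + 0.304·(-2.36,1.77) = (-2.5618,3.3778)
  v3: (1-0.304)·(-1.72,-3.36) + 0.304·(-1.82,-2.9) = (-1.7504,-3.2202)
  v4: (1-0.304)·(-0.48,-3.47) + 0.304·(-1.11,-3.65) = (-0.6715,-3.5247)
  v5: (1-0.304)·(2.64,-2.32) + 0.304·(1.54,-2.73) = (2.3056,-2.4446)
Perimeter = Σ |v_{i+1} − v_i|:
  edge 1→2: √(-2.4138² + 0.5897²) = 2.4848 (running 2.4848)
  edge 2→3: √(0.8114² + -6.5979²) = 6.6476 (running 9.1325)
  edge 3→4: √(1.0789² + -0.3046²) = 1.1210 (running 10.2535)
  edge 4→5: √(2.9771² + 1.0801²) = 3.1670 (running 13.4205)
  edge 5→1: √(-2.4536² + 5.2327²) = 5.7794 (running 19.1999)
Perimeter = 19.1999

Perimeter at t=0.304: 19.1999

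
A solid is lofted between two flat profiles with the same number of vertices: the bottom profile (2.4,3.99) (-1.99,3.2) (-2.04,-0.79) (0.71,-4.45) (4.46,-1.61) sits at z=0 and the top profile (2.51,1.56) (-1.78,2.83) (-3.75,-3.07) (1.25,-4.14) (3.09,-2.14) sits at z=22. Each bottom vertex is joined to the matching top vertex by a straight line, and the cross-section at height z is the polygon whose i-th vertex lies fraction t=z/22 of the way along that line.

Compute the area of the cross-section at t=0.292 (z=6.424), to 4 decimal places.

Area at t=0.292: 35.3090

Cross-section at t=0.292: each vertex is (1-t)·p0[i] + t·p1[i].
  v1: (1-0.292)·(2.4,3.99) + 0.292·(2.51,1.56) = (2.4321,3.2804)
  v2: (1-0.292)·(-1.99,3.2) + 0.292·(-1.78,2.83) = (-1.9287,3.0920)
  v3: (1-0.292)·(-2.04,-0.79) + 0.292·(-3.75,-3.07) = (-2.5393,-1.4558)
  v4: (1-0.292)·(0.71,-4.45) + 0.292·(1.25,-4.14) = (0.8677,-4.3595)
  v5: (1-0.292)·(4.46,-1.61) + 0.292·(3.09,-2.14) = (4.0600,-1.7648)
Shoelace sum Σ(x_i·y_{i+1} − x_{i+1}·y_i):
  i=1: 2.4321·3.0920 − -1.9287·3.2804 = +13.8469 (running +13.8469)
  i=2: -1.9287·-1.4558 − -2.5393·3.0920 = +10.6592 (running +24.5061)
  i=3: -2.5393·-4.3595 − 0.8677·-1.4558 = +12.3332 (running +36.8394)
  i=4: 0.8677·-1.7648 − 4.0600·-4.3595 = +16.1681 (running +53.0074)
  i=5: 4.0600·3.2804 − 2.4321·-1.7648 = +17.6106 (running +70.6180)
Area = |Σ|/2 = |70.6180|/2 = 35.3090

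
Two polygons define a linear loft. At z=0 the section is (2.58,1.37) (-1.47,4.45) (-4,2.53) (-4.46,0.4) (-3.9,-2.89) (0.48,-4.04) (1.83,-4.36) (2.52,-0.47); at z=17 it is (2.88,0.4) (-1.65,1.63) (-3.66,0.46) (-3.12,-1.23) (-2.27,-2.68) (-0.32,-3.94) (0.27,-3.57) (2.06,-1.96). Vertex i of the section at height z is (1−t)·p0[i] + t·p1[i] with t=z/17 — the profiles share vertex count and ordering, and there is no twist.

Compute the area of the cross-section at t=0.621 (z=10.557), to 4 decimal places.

Area at t=0.621: 29.9827

Cross-section at t=0.621: each vertex is (1-t)·p0[i] + t·p1[i].
  v1: (1-0.621)·(2.58,1.37) + 0.621·(2.88,0.4) = (2.7663,0.7676)
  v2: (1-0.621)·(-1.47,4.45) + 0.621·(-1.65,1.63) = (-1.5818,2.6988)
  v3: (1-0.621)·(-4,2.53) + 0.621·(-3.66,0.46) = (-3.7889,1.2445)
  v4: (1-0.621)·(-4.46,0.4) + 0.621·(-3.12,-1.23) = (-3.6279,-0.6122)
  v5: (1-0.621)·(-3.9,-2.89) + 0.621·(-2.27,-2.68) = (-2.8878,-2.7596)
  v6: (1-0.621)·(0.48,-4.04) + 0.621·(-0.32,-3.94) = (-0.0168,-3.9779)
  v7: (1-0.621)·(1.83,-4.36) + 0.621·(0.27,-3.57) = (0.8612,-3.8694)
  v8: (1-0.621)·(2.52,-0.47) + 0.621·(2.06,-1.96) = (2.2343,-1.3953)
Shoelace sum Σ(x_i·y_{i+1} − x_{i+1}·y_i):
  i=1: 2.7663·2.6988 − -1.5818·0.7676 = +8.6799 (running +8.6799)
  i=2: -1.5818·1.2445 − -3.7889·2.6988 = +8.2567 (running +16.9366)
  i=3: -3.7889·-0.6122 − -3.6279·1.2445 = +6.8346 (running +23.7712)
  i=4: -3.6279·-2.7596 − -2.8878·-0.6122 = +8.2434 (running +32.0146)
  i=5: -2.8878·-3.9779 − -0.0168·-2.7596 = +11.4409 (running +43.4555)
  i=6: -0.0168·-3.8694 − 0.8612·-3.9779 = +3.4909 (running +46.9465)
  i=7: 0.8612·-1.3953 − 2.2343·-3.8694 = +7.4439 (running +54.3904)
  i=8: 2.2343·0.7676 − 2.7663·-1.3953 = +5.5749 (running +59.9653)
Area = |Σ|/2 = |59.9653|/2 = 29.9827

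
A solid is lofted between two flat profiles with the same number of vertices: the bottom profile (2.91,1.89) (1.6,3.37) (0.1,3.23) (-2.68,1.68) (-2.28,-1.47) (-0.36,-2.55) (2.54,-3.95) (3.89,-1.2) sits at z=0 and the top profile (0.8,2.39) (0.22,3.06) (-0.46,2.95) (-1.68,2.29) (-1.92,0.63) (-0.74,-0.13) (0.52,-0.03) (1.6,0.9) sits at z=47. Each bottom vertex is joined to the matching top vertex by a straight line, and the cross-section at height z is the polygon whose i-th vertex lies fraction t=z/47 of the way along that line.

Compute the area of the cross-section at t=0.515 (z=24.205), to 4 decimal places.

Area at t=0.515: 17.6267

Cross-section at t=0.515: each vertex is (1-t)·p0[i] + t·p1[i].
  v1: (1-0.515)·(2.91,1.89) + 0.515·(0.8,2.39) = (1.8234,2.1475)
  v2: (1-0.515)·(1.6,3.37) + 0.515·(0.22,3.06) = (0.8893,3.2104)
  v3: (1-0.515)·(0.1,3.23) + 0.515·(-0.46,2.95) = (-0.1884,3.0858)
  v4: (1-0.515)·(-2.68,1.68) + 0.515·(-1.68,2.29) = (-2.1650,1.9942)
  v5: (1-0.515)·(-2.28,-1.47) + 0.515·(-1.92,0.63) = (-2.0946,-0.3885)
  v6: (1-0.515)·(-0.36,-2.55) + 0.515·(-0.74,-0.13) = (-0.5557,-1.3037)
  v7: (1-0.515)·(2.54,-3.95) + 0.515·(0.52,-0.03) = (1.4997,-1.9312)
  v8: (1-0.515)·(3.89,-1.2) + 0.515·(1.6,0.9) = (2.7107,-0.1185)
Shoelace sum Σ(x_i·y_{i+1} − x_{i+1}·y_i):
  i=1: 1.8234·3.2104 − 0.8893·2.1475 = +3.9438 (running +3.9438)
  i=2: 0.8893·3.0858 − -0.1884·3.2104 = +3.3490 (running +7.2929)
  i=3: -0.1884·1.9942 − -2.1650·3.0858 = +6.3051 (running +13.5979)
  i=4: -2.1650·-0.3885 − -2.0946·1.9942 = +5.0180 (running +18.6160)
  i=5: -2.0946·-1.3037 − -0.5557·-0.3885 = +2.5148 (running +21.1308)
  i=6: -0.5557·-1.9312 − 1.4997·-1.3037 = +3.0283 (running +24.1591)
  i=7: 1.4997·-0.1185 − 2.7107·-1.9312 = +5.0571 (running +29.2162)
  i=8: 2.7107·2.1475 − 1.8234·-0.1185 = +6.0372 (running +35.2534)
Area = |Σ|/2 = |35.2534|/2 = 17.6267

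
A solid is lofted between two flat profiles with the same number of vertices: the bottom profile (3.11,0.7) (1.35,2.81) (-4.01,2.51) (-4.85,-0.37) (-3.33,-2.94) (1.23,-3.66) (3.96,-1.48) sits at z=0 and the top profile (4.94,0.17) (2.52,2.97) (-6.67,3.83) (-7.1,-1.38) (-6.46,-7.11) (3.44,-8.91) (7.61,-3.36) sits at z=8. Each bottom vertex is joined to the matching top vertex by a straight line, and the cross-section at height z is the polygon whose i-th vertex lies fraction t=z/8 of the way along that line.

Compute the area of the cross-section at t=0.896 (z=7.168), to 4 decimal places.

Area at t=0.896: 126.2326

Cross-section at t=0.896: each vertex is (1-t)·p0[i] + t·p1[i].
  v1: (1-0.896)·(3.11,0.7) + 0.896·(4.94,0.17) = (4.7497,0.2251)
  v2: (1-0.896)·(1.35,2.81) + 0.896·(2.52,2.97) = (2.3983,2.9534)
  v3: (1-0.896)·(-4.01,2.51) + 0.896·(-6.67,3.83) = (-6.3934,3.6927)
  v4: (1-0.896)·(-4.85,-0.37) + 0.896·(-7.1,-1.38) = (-6.8660,-1.2750)
  v5: (1-0.896)·(-3.33,-2.94) + 0.896·(-6.46,-7.11) = (-6.1345,-6.6763)
  v6: (1-0.896)·(1.23,-3.66) + 0.896·(3.44,-8.91) = (3.2102,-8.3640)
  v7: (1-0.896)·(3.96,-1.48) + 0.896·(7.61,-3.36) = (7.2304,-3.1645)
Shoelace sum Σ(x_i·y_{i+1} − x_{i+1}·y_i):
  i=1: 4.7497·2.9534 − 2.3983·0.2251 = +13.4876 (running +13.4876)
  i=2: 2.3983·3.6927 − -6.3934·2.9534 = +27.7382 (running +41.2258)
  i=3: -6.3934·-1.2750 − -6.8660·3.6927 = +33.5055 (running +74.7313)
  i=4: -6.8660·-6.6763 − -6.1345·-1.2750 = +38.0184 (running +112.7497)
  i=5: -6.1345·-8.3640 − 3.2102·-6.6763 = +72.7408 (running +185.4906)
  i=6: 3.2102·-3.1645 − 7.2304·-8.3640 = +50.3166 (running +235.8071)
  i=7: 7.2304·0.2251 − 4.7497·-3.1645 = +16.6580 (running +252.4651)
Area = |Σ|/2 = |252.4651|/2 = 126.2326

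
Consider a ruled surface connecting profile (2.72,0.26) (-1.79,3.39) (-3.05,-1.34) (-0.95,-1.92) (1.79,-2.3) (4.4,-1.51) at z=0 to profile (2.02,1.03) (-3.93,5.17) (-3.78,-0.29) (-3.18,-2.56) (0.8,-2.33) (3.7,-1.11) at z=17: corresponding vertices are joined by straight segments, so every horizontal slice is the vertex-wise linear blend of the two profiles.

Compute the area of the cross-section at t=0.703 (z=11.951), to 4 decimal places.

Area at t=0.703: 30.2310

Cross-section at t=0.703: each vertex is (1-t)·p0[i] + t·p1[i].
  v1: (1-0.703)·(2.72,0.26) + 0.703·(2.02,1.03) = (2.2279,0.8013)
  v2: (1-0.703)·(-1.79,3.39) + 0.703·(-3.93,5.17) = (-3.2944,4.6413)
  v3: (1-0.703)·(-3.05,-1.34) + 0.703·(-3.78,-0.29) = (-3.5632,-0.6018)
  v4: (1-0.703)·(-0.95,-1.92) + 0.703·(-3.18,-2.56) = (-2.5177,-2.3699)
  v5: (1-0.703)·(1.79,-2.3) + 0.703·(0.8,-2.33) = (1.0940,-2.3211)
  v6: (1-0.703)·(4.4,-1.51) + 0.703·(3.7,-1.11) = (3.9079,-1.2288)
Shoelace sum Σ(x_i·y_{i+1} − x_{i+1}·y_i):
  i=1: 2.2279·4.6413 − -3.2944·0.8013 = +12.9803 (running +12.9803)
  i=2: -3.2944·-0.6018 − -3.5632·4.6413 = +18.5207 (running +31.5010)
  i=3: -3.5632·-2.3699 − -2.5177·-0.6018 = +6.9292 (running +38.4302)
  i=4: -2.5177·-2.3211 − 1.0940·-2.3699 = +8.4365 (running +46.8668)
  i=5: 1.0940·-1.2288 − 3.9079·-2.3211 = +7.7262 (running +54.5930)
  i=6: 3.9079·0.8013 − 2.2279·-1.2288 = +5.8691 (running +60.4621)
Area = |Σ|/2 = |60.4621|/2 = 30.2310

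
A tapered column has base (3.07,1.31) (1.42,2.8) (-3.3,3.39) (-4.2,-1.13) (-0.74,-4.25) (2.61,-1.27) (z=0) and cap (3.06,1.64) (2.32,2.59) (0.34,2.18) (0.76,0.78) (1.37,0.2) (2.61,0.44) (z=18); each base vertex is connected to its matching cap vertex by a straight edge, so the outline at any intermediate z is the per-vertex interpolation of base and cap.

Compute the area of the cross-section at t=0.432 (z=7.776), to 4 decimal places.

Area at t=0.432: 19.1076

Cross-section at t=0.432: each vertex is (1-t)·p0[i] + t·p1[i].
  v1: (1-0.432)·(3.07,1.31) + 0.432·(3.06,1.64) = (3.0657,1.4526)
  v2: (1-0.432)·(1.42,2.8) + 0.432·(2.32,2.59) = (1.8088,2.7093)
  v3: (1-0.432)·(-3.3,3.39) + 0.432·(0.34,2.18) = (-1.7275,2.8673)
  v4: (1-0.432)·(-4.2,-1.13) + 0.432·(0.76,0.78) = (-2.0573,-0.3049)
  v5: (1-0.432)·(-0.74,-4.25) + 0.432·(1.37,0.2) = (0.1715,-2.3276)
  v6: (1-0.432)·(2.61,-1.27) + 0.432·(2.61,0.44) = (2.6100,-0.5313)
Shoelace sum Σ(x_i·y_{i+1} − x_{i+1}·y_i):
  i=1: 3.0657·2.7093 − 1.8088·1.4526 = +5.6784 (running +5.6784)
  i=2: 1.8088·2.8673 − -1.7275·2.7093 = +9.8667 (running +15.5451)
  i=3: -1.7275·-0.3049 − -2.0573·2.8673 = +6.4255 (running +21.9706)
  i=4: -2.0573·-2.3276 − 0.1715·-0.3049 = +4.8408 (running +26.8114)
  i=5: 0.1715·-0.5313 − 2.6100·-2.3276 = +5.9839 (running +32.7953)
  i=6: 2.6100·1.4526 − 3.0657·-0.5313 = +5.4199 (running +38.2152)
Area = |Σ|/2 = |38.2152|/2 = 19.1076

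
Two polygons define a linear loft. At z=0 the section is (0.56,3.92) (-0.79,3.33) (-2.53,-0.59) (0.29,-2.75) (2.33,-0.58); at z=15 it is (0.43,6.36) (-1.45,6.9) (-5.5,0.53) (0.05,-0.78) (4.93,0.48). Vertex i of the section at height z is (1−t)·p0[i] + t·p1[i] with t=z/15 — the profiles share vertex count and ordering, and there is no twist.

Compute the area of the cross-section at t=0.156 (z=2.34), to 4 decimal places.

Cross-section at t=0.156: each vertex is (1-t)·p0[i] + t·p1[i].
  v1: (1-0.156)·(0.56,3.92) + 0.156·(0.43,6.36) = (0.5397,4.3006)
  v2: (1-0.156)·(-0.79,3.33) + 0.156·(-1.45,6.9) = (-0.8930,3.8869)
  v3: (1-0.156)·(-2.53,-0.59) + 0.156·(-5.5,0.53) = (-2.9933,-0.4153)
  v4: (1-0.156)·(0.29,-2.75) + 0.156·(0.05,-0.78) = (0.2526,-2.4427)
  v5: (1-0.156)·(2.33,-0.58) + 0.156·(4.93,0.48) = (2.7356,-0.4146)
Shoelace sum Σ(x_i·y_{i+1} − x_{i+1}·y_i):
  i=1: 0.5397·3.8869 − -0.8930·4.3006 = +5.9381 (running +5.9381)
  i=2: -0.8930·-0.4153 − -2.9933·3.8869 = +12.0056 (running +17.9438)
  i=3: -2.9933·-2.4427 − 0.2526·-0.4153 = +7.4166 (running +25.3604)
  i=4: 0.2526·-0.4146 − 2.7356·-2.4427 = +6.5775 (running +31.9379)
  i=5: 2.7356·4.3006 − 0.5397·-0.4146 = +11.9886 (running +43.9265)
Area = |Σ|/2 = |43.9265|/2 = 21.9632

Area at t=0.156: 21.9632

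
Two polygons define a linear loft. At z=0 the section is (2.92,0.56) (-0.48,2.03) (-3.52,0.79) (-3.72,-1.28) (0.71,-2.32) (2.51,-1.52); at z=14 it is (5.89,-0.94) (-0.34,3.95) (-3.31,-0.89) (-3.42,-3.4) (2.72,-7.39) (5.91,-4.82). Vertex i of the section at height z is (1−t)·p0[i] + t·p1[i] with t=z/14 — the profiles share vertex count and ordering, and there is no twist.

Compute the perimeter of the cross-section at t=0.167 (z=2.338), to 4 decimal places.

Cross-section at t=0.167: each vertex is (1-t)·p0[i] + t·p1[i].
  v1: (1-0.167)·(2.92,0.56) + 0.167·(5.89,-0.94) = (3.4160,0.3095)
  v2: (1-0.167)·(-0.48,2.03) + 0.167·(-0.34,3.95) = (-0.4566,2.3506)
  v3: (1-0.167)·(-3.52,0.79) + 0.167·(-3.31,-0.89) = (-3.4849,0.5094)
  v4: (1-0.167)·(-3.72,-1.28) + 0.167·(-3.42,-3.4) = (-3.6699,-1.6340)
  v5: (1-0.167)·(0.71,-2.32) + 0.167·(2.72,-7.39) = (1.0457,-3.1667)
  v6: (1-0.167)·(2.51,-1.52) + 0.167·(5.91,-4.82) = (3.0778,-2.0711)
Perimeter = Σ |v_{i+1} − v_i|:
  edge 1→2: √(-3.8726² + 2.0411²) = 4.3776 (running 4.3776)
  edge 2→3: √(-3.0283² + -1.8412²) = 3.5441 (running 7.9217)
  edge 3→4: √(-0.1850² + -2.1435²) = 2.1514 (running 10.0731)
  edge 4→5: √(4.7156² + -1.5326²) = 4.9584 (running 15.0315)
  edge 5→6: √(2.0321² + 1.0956²) = 2.3087 (running 17.3402)
  edge 6→1: √(0.3382² + 2.3806²) = 2.4045 (running 19.7447)
Perimeter = 19.7447

Perimeter at t=0.167: 19.7447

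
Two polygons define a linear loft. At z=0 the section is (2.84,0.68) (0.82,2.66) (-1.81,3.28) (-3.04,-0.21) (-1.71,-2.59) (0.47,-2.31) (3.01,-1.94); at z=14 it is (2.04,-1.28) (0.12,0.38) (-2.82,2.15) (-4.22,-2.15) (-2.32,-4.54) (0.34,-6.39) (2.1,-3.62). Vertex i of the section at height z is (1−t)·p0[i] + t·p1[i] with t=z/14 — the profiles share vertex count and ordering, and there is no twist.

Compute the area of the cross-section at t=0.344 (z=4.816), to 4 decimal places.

Area at t=0.344: 27.9354

Cross-section at t=0.344: each vertex is (1-t)·p0[i] + t·p1[i].
  v1: (1-0.344)·(2.84,0.68) + 0.344·(2.04,-1.28) = (2.5648,0.0058)
  v2: (1-0.344)·(0.82,2.66) + 0.344·(0.12,0.38) = (0.5792,1.8757)
  v3: (1-0.344)·(-1.81,3.28) + 0.344·(-2.82,2.15) = (-2.1574,2.8913)
  v4: (1-0.344)·(-3.04,-0.21) + 0.344·(-4.22,-2.15) = (-3.4459,-0.8774)
  v5: (1-0.344)·(-1.71,-2.59) + 0.344·(-2.32,-4.54) = (-1.9198,-3.2608)
  v6: (1-0.344)·(0.47,-2.31) + 0.344·(0.34,-6.39) = (0.4253,-3.7135)
  v7: (1-0.344)·(3.01,-1.94) + 0.344·(2.1,-3.62) = (2.6970,-2.5179)
Shoelace sum Σ(x_i·y_{i+1} − x_{i+1}·y_i):
  i=1: 2.5648·1.8757 − 0.5792·0.0058 = +4.8074 (running +4.8074)
  i=2: 0.5792·2.8913 − -2.1574·1.8757 = +5.7213 (running +10.5287)
  i=3: -2.1574·-0.8774 − -3.4459·2.8913 = +11.8560 (running +22.3847)
  i=4: -3.4459·-3.2608 − -1.9198·-0.8774 = +9.5521 (running +31.9367)
  i=5: -1.9198·-3.7135 − 0.4253·-3.2608 = +8.5161 (running +40.4529)
  i=6: 0.4253·-2.5179 − 2.6970·-3.7135 = +8.9444 (running +49.3973)
  i=7: 2.6970·0.0058 − 2.5648·-2.5179 = +6.4735 (running +55.8707)
Area = |Σ|/2 = |55.8707|/2 = 27.9354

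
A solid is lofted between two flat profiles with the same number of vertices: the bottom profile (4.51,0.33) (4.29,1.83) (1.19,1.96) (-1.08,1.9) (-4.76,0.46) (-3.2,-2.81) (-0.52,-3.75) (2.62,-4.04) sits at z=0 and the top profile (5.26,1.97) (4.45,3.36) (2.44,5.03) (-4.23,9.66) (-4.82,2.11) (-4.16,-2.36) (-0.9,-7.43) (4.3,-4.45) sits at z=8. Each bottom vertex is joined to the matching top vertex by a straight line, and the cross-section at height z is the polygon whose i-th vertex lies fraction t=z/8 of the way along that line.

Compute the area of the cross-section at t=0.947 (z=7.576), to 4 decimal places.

Area at t=0.947: 106.7419

Cross-section at t=0.947: each vertex is (1-t)·p0[i] + t·p1[i].
  v1: (1-0.947)·(4.51,0.33) + 0.947·(5.26,1.97) = (5.2203,1.8831)
  v2: (1-0.947)·(4.29,1.83) + 0.947·(4.45,3.36) = (4.4415,3.2789)
  v3: (1-0.947)·(1.19,1.96) + 0.947·(2.44,5.03) = (2.3737,4.8673)
  v4: (1-0.947)·(-1.08,1.9) + 0.947·(-4.23,9.66) = (-4.0631,9.2487)
  v5: (1-0.947)·(-4.76,0.46) + 0.947·(-4.82,2.11) = (-4.8168,2.0225)
  v6: (1-0.947)·(-3.2,-2.81) + 0.947·(-4.16,-2.36) = (-4.1091,-2.3838)
  v7: (1-0.947)·(-0.52,-3.75) + 0.947·(-0.9,-7.43) = (-0.8799,-7.2350)
  v8: (1-0.947)·(2.62,-4.04) + 0.947·(4.3,-4.45) = (4.2110,-4.4283)
Shoelace sum Σ(x_i·y_{i+1} − x_{i+1}·y_i):
  i=1: 5.2203·3.2789 − 4.4415·1.8831 = +8.7530 (running +8.7530)
  i=2: 4.4415·4.8673 − 2.3737·3.2789 = +13.8349 (running +22.5878)
  i=3: 2.3737·9.2487 − -4.0631·4.8673 = +41.7302 (running +64.3180)
  i=4: -4.0631·2.0225 − -4.8168·9.2487 = +36.3317 (running +100.6497)
  i=5: -4.8168·-2.3838 − -4.1091·2.0225 = +19.7935 (running +120.4432)
  i=6: -4.1091·-7.2350 − -0.8799·-2.3838 = +27.6319 (running +148.0751)
  i=7: -0.8799·-4.4283 − 4.2110·-7.2350 = +34.3624 (running +182.4375)
  i=8: 4.2110·1.8831 − 5.2203·-4.4283 = +31.0463 (running +213.4837)
Area = |Σ|/2 = |213.4837|/2 = 106.7419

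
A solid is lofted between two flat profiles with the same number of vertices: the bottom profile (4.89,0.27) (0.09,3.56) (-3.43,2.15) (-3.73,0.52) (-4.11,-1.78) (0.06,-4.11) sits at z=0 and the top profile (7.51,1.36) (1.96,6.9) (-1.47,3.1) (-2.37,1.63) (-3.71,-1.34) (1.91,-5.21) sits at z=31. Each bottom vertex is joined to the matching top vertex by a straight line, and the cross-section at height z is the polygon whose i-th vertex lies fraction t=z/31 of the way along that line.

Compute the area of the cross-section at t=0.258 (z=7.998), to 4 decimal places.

Area at t=0.258: 48.2235

Cross-section at t=0.258: each vertex is (1-t)·p0[i] + t·p1[i].
  v1: (1-0.258)·(4.89,0.27) + 0.258·(7.51,1.36) = (5.5660,0.5512)
  v2: (1-0.258)·(0.09,3.56) + 0.258·(1.96,6.9) = (0.5725,4.4217)
  v3: (1-0.258)·(-3.43,2.15) + 0.258·(-1.47,3.1) = (-2.9243,2.3951)
  v4: (1-0.258)·(-3.73,0.52) + 0.258·(-2.37,1.63) = (-3.3791,0.8064)
  v5: (1-0.258)·(-4.11,-1.78) + 0.258·(-3.71,-1.34) = (-4.0068,-1.6665)
  v6: (1-0.258)·(0.06,-4.11) + 0.258·(1.91,-5.21) = (0.5373,-4.3938)
Shoelace sum Σ(x_i·y_{i+1} − x_{i+1}·y_i):
  i=1: 5.5660·4.4217 − 0.5725·0.5512 = +24.2956 (running +24.2956)
  i=2: 0.5725·2.3951 − -2.9243·4.4217 = +14.3016 (running +38.5972)
  i=3: -2.9243·0.8064 − -3.3791·2.3951 = +5.7352 (running +44.3324)
  i=4: -3.3791·-1.6665 − -4.0068·0.8064 = +8.8622 (running +53.1946)
  i=5: -4.0068·-4.3938 − 0.5373·-1.6665 = +18.5005 (running +71.6951)
  i=6: 0.5373·0.5512 − 5.5660·-4.3938 = +24.7519 (running +96.4470)
Area = |Σ|/2 = |96.4470|/2 = 48.2235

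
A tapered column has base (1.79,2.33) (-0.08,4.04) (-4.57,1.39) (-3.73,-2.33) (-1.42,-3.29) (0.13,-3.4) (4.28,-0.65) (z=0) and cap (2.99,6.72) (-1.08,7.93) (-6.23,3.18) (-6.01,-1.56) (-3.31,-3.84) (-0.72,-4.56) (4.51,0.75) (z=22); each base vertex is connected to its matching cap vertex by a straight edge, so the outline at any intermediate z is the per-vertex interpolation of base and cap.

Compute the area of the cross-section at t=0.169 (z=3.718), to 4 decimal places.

Cross-section at t=0.169: each vertex is (1-t)·p0[i] + t·p1[i].
  v1: (1-0.169)·(1.79,2.33) + 0.169·(2.99,6.72) = (1.9928,3.0719)
  v2: (1-0.169)·(-0.08,4.04) + 0.169·(-1.08,7.93) = (-0.2490,4.6974)
  v3: (1-0.169)·(-4.57,1.39) + 0.169·(-6.23,3.18) = (-4.8505,1.6925)
  v4: (1-0.169)·(-3.73,-2.33) + 0.169·(-6.01,-1.56) = (-4.1153,-2.1999)
  v5: (1-0.169)·(-1.42,-3.29) + 0.169·(-3.31,-3.84) = (-1.7394,-3.3830)
  v6: (1-0.169)·(0.13,-3.4) + 0.169·(-0.72,-4.56) = (-0.0137,-3.5960)
  v7: (1-0.169)·(4.28,-0.65) + 0.169·(4.51,0.75) = (4.3189,-0.4134)
Shoelace sum Σ(x_i·y_{i+1} − x_{i+1}·y_i):
  i=1: 1.9928·4.6974 − -0.2490·3.0719 = +10.1259 (running +10.1259)
  i=2: -0.2490·1.6925 − -4.8505·4.6974 = +22.3635 (running +32.4894)
  i=3: -4.8505·-2.1999 − -4.1153·1.6925 = +17.6358 (running +50.1252)
  i=4: -4.1153·-3.3830 − -1.7394·-2.1999 = +10.0954 (running +60.2207)
  i=5: -1.7394·-3.5960 − -0.0137·-3.3830 = +6.2088 (running +66.4295)
  i=6: -0.0137·-0.4134 − 4.3189·-3.5960 = +15.5365 (running +81.9660)
  i=7: 4.3189·3.0719 − 1.9928·-0.4134 = +14.0910 (running +96.0570)
Area = |Σ|/2 = |96.0570|/2 = 48.0285

Area at t=0.169: 48.0285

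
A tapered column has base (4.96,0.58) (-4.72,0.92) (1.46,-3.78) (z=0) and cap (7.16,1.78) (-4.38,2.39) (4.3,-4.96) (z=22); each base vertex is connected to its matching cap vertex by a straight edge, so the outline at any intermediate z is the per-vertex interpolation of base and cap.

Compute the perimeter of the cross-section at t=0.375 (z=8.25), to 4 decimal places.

Cross-section at t=0.375: each vertex is (1-t)·p0[i] + t·p1[i].
  v1: (1-0.375)·(4.96,0.58) + 0.375·(7.16,1.78) = (5.7850,1.0300)
  v2: (1-0.375)·(-4.72,0.92) + 0.375·(-4.38,2.39) = (-4.5925,1.4712)
  v3: (1-0.375)·(1.46,-3.78) + 0.375·(4.3,-4.96) = (2.5250,-4.2225)
Perimeter = Σ |v_{i+1} − v_i|:
  edge 1→2: √(-10.3775² + 0.4412²) = 10.3869 (running 10.3869)
  edge 2→3: √(7.1175² + -5.6937²) = 9.1147 (running 19.5016)
  edge 3→1: √(3.2600² + 5.2525²) = 6.1819 (running 25.6835)
Perimeter = 25.6835

Perimeter at t=0.375: 25.6835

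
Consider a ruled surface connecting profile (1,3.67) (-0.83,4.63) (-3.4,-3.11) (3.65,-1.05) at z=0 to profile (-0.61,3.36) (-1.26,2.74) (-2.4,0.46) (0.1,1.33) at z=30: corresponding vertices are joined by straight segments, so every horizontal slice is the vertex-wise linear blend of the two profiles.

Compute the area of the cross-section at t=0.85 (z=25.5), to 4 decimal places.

Cross-section at t=0.85: each vertex is (1-t)·p0[i] + t·p1[i].
  v1: (1-0.85)·(1,3.67) + 0.85·(-0.61,3.36) = (-0.3685,3.4065)
  v2: (1-0.85)·(-0.83,4.63) + 0.85·(-1.26,2.74) = (-1.1955,3.0235)
  v3: (1-0.85)·(-3.4,-3.11) + 0.85·(-2.4,0.46) = (-2.5500,-0.0755)
  v4: (1-0.85)·(3.65,-1.05) + 0.85·(0.1,1.33) = (0.6325,0.9730)
Shoelace sum Σ(x_i·y_{i+1} − x_{i+1}·y_i):
  i=1: -0.3685·3.0235 − -1.1955·3.4065 = +2.9583 (running +2.9583)
  i=2: -1.1955·-0.0755 − -2.5500·3.0235 = +7.8002 (running +10.7585)
  i=3: -2.5500·0.9730 − 0.6325·-0.0755 = -2.4334 (running +8.3251)
  i=4: 0.6325·3.4065 − -0.3685·0.9730 = +2.5132 (running +10.8383)
Area = |Σ|/2 = |10.8383|/2 = 5.4191

Area at t=0.85: 5.4191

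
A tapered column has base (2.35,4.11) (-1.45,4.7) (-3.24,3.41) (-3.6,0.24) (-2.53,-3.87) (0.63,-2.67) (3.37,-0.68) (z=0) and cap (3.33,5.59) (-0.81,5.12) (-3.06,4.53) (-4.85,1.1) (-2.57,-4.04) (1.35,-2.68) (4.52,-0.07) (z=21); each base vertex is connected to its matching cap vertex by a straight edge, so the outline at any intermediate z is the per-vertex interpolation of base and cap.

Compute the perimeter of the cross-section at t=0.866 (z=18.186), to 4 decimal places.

Cross-section at t=0.866: each vertex is (1-t)·p0[i] + t·p1[i].
  v1: (1-0.866)·(2.35,4.11) + 0.866·(3.33,5.59) = (3.1987,5.3917)
  v2: (1-0.866)·(-1.45,4.7) + 0.866·(-0.81,5.12) = (-0.8958,5.0637)
  v3: (1-0.866)·(-3.24,3.41) + 0.866·(-3.06,4.53) = (-3.0841,4.3799)
  v4: (1-0.866)·(-3.6,0.24) + 0.866·(-4.85,1.1) = (-4.6825,0.9848)
  v5: (1-0.866)·(-2.53,-3.87) + 0.866·(-2.57,-4.04) = (-2.5646,-4.0172)
  v6: (1-0.866)·(0.63,-2.67) + 0.866·(1.35,-2.68) = (1.2535,-2.6787)
  v7: (1-0.866)·(3.37,-0.68) + 0.866·(4.52,-0.07) = (4.3659,-0.1517)
Perimeter = Σ |v_{i+1} − v_i|:
  edge 1→2: √(-4.0944² + -0.3280²) = 4.1076 (running 4.1076)
  edge 2→3: √(-2.1884² + -0.6838²) = 2.2927 (running 6.4003)
  edge 3→4: √(-1.5984² + -3.3952²) = 3.7526 (running 10.1528)
  edge 4→5: √(2.1179² + -5.0020²) = 5.4319 (running 15.5847)
  edge 5→6: √(3.8182² + 1.3386²) = 4.0460 (running 19.6307)
  edge 6→7: √(3.1124² + 2.5269²) = 4.0090 (running 23.6397)
  edge 7→1: √(-1.1672² + 5.5434²) = 5.6650 (running 29.3047)
Perimeter = 29.3047

Perimeter at t=0.866: 29.3047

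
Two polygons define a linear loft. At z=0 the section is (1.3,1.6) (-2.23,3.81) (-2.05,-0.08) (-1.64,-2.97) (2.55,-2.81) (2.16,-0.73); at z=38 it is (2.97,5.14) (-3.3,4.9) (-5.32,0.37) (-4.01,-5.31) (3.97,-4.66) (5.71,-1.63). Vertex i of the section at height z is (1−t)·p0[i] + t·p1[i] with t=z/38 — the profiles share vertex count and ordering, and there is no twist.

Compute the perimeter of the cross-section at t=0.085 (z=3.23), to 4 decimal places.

Perimeter at t=0.085: 20.9520

Cross-section at t=0.085: each vertex is (1-t)·p0[i] + t·p1[i].
  v1: (1-0.085)·(1.3,1.6) + 0.085·(2.97,5.14) = (1.4420,1.9009)
  v2: (1-0.085)·(-2.23,3.81) + 0.085·(-3.3,4.9) = (-2.3209,3.9027)
  v3: (1-0.085)·(-2.05,-0.08) + 0.085·(-5.32,0.37) = (-2.3279,-0.0418)
  v4: (1-0.085)·(-1.64,-2.97) + 0.085·(-4.01,-5.31) = (-1.8415,-3.1689)
  v5: (1-0.085)·(2.55,-2.81) + 0.085·(3.97,-4.66) = (2.6707,-2.9673)
  v6: (1-0.085)·(2.16,-0.73) + 0.085·(5.71,-1.63) = (2.4618,-0.8065)
Perimeter = Σ |v_{i+1} − v_i|:
  edge 1→2: √(-3.7629² + 2.0018²) = 4.2622 (running 4.2622)
  edge 2→3: √(-0.0070² + -3.9444²) = 3.9444 (running 8.2066)
  edge 3→4: √(0.4865² + -3.1272²) = 3.1648 (running 11.3714)
  edge 4→5: √(4.5122² + 0.2016²) = 4.5167 (running 15.8880)
  edge 5→6: √(-0.2089² + 2.1608²) = 2.1708 (running 18.0589)
  edge 6→1: √(-1.0198² + 2.7074²) = 2.8931 (running 20.9520)
Perimeter = 20.9520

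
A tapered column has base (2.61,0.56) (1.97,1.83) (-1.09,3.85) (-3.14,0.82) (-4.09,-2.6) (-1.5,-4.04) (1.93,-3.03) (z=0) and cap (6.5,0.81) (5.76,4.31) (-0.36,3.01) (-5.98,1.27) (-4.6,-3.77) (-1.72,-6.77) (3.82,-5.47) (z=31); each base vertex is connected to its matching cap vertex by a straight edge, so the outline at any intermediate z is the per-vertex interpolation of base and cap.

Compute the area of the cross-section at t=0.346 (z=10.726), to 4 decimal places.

Area at t=0.346: 52.6820

Cross-section at t=0.346: each vertex is (1-t)·p0[i] + t·p1[i].
  v1: (1-0.346)·(2.61,0.56) + 0.346·(6.5,0.81) = (3.9559,0.6465)
  v2: (1-0.346)·(1.97,1.83) + 0.346·(5.76,4.31) = (3.2813,2.6881)
  v3: (1-0.346)·(-1.09,3.85) + 0.346·(-0.36,3.01) = (-0.8374,3.5594)
  v4: (1-0.346)·(-3.14,0.82) + 0.346·(-5.98,1.27) = (-4.1226,0.9757)
  v5: (1-0.346)·(-4.09,-2.6) + 0.346·(-4.6,-3.77) = (-4.2665,-3.0048)
  v6: (1-0.346)·(-1.5,-4.04) + 0.346·(-1.72,-6.77) = (-1.5761,-4.9846)
  v7: (1-0.346)·(1.93,-3.03) + 0.346·(3.82,-5.47) = (2.5839,-3.8742)
Shoelace sum Σ(x_i·y_{i+1} − x_{i+1}·y_i):
  i=1: 3.9559·2.6881 − 3.2813·0.6465 = +8.5125 (running +8.5125)
  i=2: 3.2813·3.5594 − -0.8374·2.6881 = +13.9305 (running +22.4430)
  i=3: -0.8374·0.9757 − -4.1226·3.5594 = +13.8569 (running +36.2999)
  i=4: -4.1226·-3.0048 − -4.2665·0.9757 = +16.5506 (running +52.8505)
  i=5: -4.2665·-4.9846 − -1.5761·-3.0048 = +16.5306 (running +69.3810)
  i=6: -1.5761·-3.8742 − 2.5839·-4.9846 = +18.9861 (running +88.3672)
  i=7: 2.5839·0.6465 − 3.9559·-3.8742 = +16.9968 (running +105.3639)
Area = |Σ|/2 = |105.3639|/2 = 52.6820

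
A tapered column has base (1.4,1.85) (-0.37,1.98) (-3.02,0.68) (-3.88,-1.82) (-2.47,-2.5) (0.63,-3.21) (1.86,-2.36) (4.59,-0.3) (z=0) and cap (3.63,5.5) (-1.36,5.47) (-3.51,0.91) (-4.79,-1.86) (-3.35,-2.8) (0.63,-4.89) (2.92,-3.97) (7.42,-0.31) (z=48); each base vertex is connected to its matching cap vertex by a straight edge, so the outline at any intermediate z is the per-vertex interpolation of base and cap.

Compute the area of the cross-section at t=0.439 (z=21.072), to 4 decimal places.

Cross-section at t=0.439: each vertex is (1-t)·p0[i] + t·p1[i].
  v1: (1-0.439)·(1.4,1.85) + 0.439·(3.63,5.5) = (2.3790,3.4524)
  v2: (1-0.439)·(-0.37,1.98) + 0.439·(-1.36,5.47) = (-0.8046,3.5121)
  v3: (1-0.439)·(-3.02,0.68) + 0.439·(-3.51,0.91) = (-3.2351,0.7810)
  v4: (1-0.439)·(-3.88,-1.82) + 0.439·(-4.79,-1.86) = (-4.2795,-1.8376)
  v5: (1-0.439)·(-2.47,-2.5) + 0.439·(-3.35,-2.8) = (-2.8563,-2.6317)
  v6: (1-0.439)·(0.63,-3.21) + 0.439·(0.63,-4.89) = (0.6300,-3.9475)
  v7: (1-0.439)·(1.86,-2.36) + 0.439·(2.92,-3.97) = (2.3253,-3.0668)
  v8: (1-0.439)·(4.59,-0.3) + 0.439·(7.42,-0.31) = (5.8324,-0.3044)
Shoelace sum Σ(x_i·y_{i+1} − x_{i+1}·y_i):
  i=1: 2.3790·3.5121 − -0.8046·3.4524 = +11.1330 (running +11.1330)
  i=2: -0.8046·0.7810 − -3.2351·3.5121 = +10.7337 (running +21.8667)
  i=3: -3.2351·-1.8376 − -4.2795·0.7810 = +9.2869 (running +31.1535)
  i=4: -4.2795·-2.6317 − -2.8563·-1.8376 = +6.0137 (running +37.1672)
  i=5: -2.8563·-3.9475 − 0.6300·-2.6317 = +12.9334 (running +50.1006)
  i=6: 0.6300·-3.0668 − 2.3253·-3.9475 = +7.2472 (running +57.3478)
  i=7: 2.3253·-0.3044 − 5.8324·-3.0668 = +17.1788 (running +74.5267)
  i=8: 5.8324·3.4524 − 2.3790·-0.3044 = +20.8595 (running +95.3862)
Area = |Σ|/2 = |95.3862|/2 = 47.6931

Area at t=0.439: 47.6931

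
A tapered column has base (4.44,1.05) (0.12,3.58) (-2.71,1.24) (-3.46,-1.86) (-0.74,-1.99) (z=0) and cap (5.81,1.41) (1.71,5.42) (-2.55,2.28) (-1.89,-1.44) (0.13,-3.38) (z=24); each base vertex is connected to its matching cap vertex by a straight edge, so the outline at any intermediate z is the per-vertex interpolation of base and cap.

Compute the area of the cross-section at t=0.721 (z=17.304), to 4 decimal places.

Area at t=0.721: 35.8905

Cross-section at t=0.721: each vertex is (1-t)·p0[i] + t·p1[i].
  v1: (1-0.721)·(4.44,1.05) + 0.721·(5.81,1.41) = (5.4278,1.3096)
  v2: (1-0.721)·(0.12,3.58) + 0.721·(1.71,5.42) = (1.2664,4.9066)
  v3: (1-0.721)·(-2.71,1.24) + 0.721·(-2.55,2.28) = (-2.5946,1.9898)
  v4: (1-0.721)·(-3.46,-1.86) + 0.721·(-1.89,-1.44) = (-2.3280,-1.5572)
  v5: (1-0.721)·(-0.74,-1.99) + 0.721·(0.13,-3.38) = (-0.1127,-2.9922)
Shoelace sum Σ(x_i·y_{i+1} − x_{i+1}·y_i):
  i=1: 5.4278·4.9066 − 1.2664·1.3096 = +24.9737 (running +24.9737)
  i=2: 1.2664·1.9898 − -2.5946·4.9066 = +15.2509 (running +40.2246)
  i=3: -2.5946·-1.5572 − -2.3280·1.9898 = +8.6727 (running +48.8973)
  i=4: -2.3280·-2.9922 − -0.1127·-1.5572 = +6.7904 (running +55.6877)
  i=5: -0.1127·1.3096 − 5.4278·-2.9922 = +16.0933 (running +71.7810)
Area = |Σ|/2 = |71.7810|/2 = 35.8905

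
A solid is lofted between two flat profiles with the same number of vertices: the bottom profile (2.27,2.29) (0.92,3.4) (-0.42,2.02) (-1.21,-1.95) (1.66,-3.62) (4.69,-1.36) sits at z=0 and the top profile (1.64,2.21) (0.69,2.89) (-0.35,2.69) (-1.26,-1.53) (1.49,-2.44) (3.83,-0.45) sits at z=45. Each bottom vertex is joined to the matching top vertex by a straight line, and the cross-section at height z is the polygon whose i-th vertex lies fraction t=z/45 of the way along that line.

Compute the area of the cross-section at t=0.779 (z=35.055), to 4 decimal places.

Cross-section at t=0.779: each vertex is (1-t)·p0[i] + t·p1[i].
  v1: (1-0.779)·(2.27,2.29) + 0.779·(1.64,2.21) = (1.7792,2.2277)
  v2: (1-0.779)·(0.92,3.4) + 0.779·(0.69,2.89) = (0.7408,3.0027)
  v3: (1-0.779)·(-0.42,2.02) + 0.779·(-0.35,2.69) = (-0.3655,2.5419)
  v4: (1-0.779)·(-1.21,-1.95) + 0.779·(-1.26,-1.53) = (-1.2490,-1.6228)
  v5: (1-0.779)·(1.66,-3.62) + 0.779·(1.49,-2.44) = (1.5276,-2.7008)
  v6: (1-0.779)·(4.69,-1.36) + 0.779·(3.83,-0.45) = (4.0201,-0.6511)
Shoelace sum Σ(x_i·y_{i+1} − x_{i+1}·y_i):
  i=1: 1.7792·3.0027 − 0.7408·2.2277 = +3.6922 (running +3.6922)
  i=2: 0.7408·2.5419 − -0.3655·3.0027 = +2.9805 (running +6.6727)
  i=3: -0.3655·-1.6228 − -1.2490·2.5419 = +3.7678 (running +10.4406)
  i=4: -1.2490·-2.7008 − 1.5276·-1.6228 = +5.8521 (running +16.2927)
  i=5: 1.5276·-0.6511 − 4.0201·-2.7008 = +9.8627 (running +26.1553)
  i=6: 4.0201·2.2277 − 1.7792·-0.6511 = +10.1139 (running +36.2692)
Area = |Σ|/2 = |36.2692|/2 = 18.1346

Area at t=0.779: 18.1346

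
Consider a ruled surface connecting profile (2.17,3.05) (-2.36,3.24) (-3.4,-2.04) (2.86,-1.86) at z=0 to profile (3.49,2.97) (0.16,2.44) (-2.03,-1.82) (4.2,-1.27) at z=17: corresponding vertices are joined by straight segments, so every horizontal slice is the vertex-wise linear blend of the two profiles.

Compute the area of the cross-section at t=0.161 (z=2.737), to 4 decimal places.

Cross-section at t=0.161: each vertex is (1-t)·p0[i] + t·p1[i].
  v1: (1-0.161)·(2.17,3.05) + 0.161·(3.49,2.97) = (2.3825,3.0371)
  v2: (1-0.161)·(-2.36,3.24) + 0.161·(0.16,2.44) = (-1.9543,3.1112)
  v3: (1-0.161)·(-3.4,-2.04) + 0.161·(-2.03,-1.82) = (-3.1794,-2.0046)
  v4: (1-0.161)·(2.86,-1.86) + 0.161·(4.2,-1.27) = (3.0757,-1.7650)
Shoelace sum Σ(x_i·y_{i+1} − x_{i+1}·y_i):
  i=1: 2.3825·3.1112 − -1.9543·3.0371 = +13.3479 (running +13.3479)
  i=2: -1.9543·-2.0046 − -3.1794·3.1112 = +13.8094 (running +27.1572)
  i=3: -3.1794·-1.7650 − 3.0757·-2.0046 = +11.7773 (running +38.9345)
  i=4: 3.0757·3.0371 − 2.3825·-1.7650 = +13.5466 (running +52.4811)
Area = |Σ|/2 = |52.4811|/2 = 26.2405

Area at t=0.161: 26.2405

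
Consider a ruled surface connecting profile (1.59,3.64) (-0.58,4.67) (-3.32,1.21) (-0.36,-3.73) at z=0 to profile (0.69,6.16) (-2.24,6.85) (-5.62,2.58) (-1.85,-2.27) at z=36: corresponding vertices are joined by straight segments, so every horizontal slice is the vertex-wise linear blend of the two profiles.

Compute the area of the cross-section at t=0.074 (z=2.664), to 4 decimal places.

Cross-section at t=0.074: each vertex is (1-t)·p0[i] + t·p1[i].
  v1: (1-0.074)·(1.59,3.64) + 0.074·(0.69,6.16) = (1.5234,3.8265)
  v2: (1-0.074)·(-0.58,4.67) + 0.074·(-2.24,6.85) = (-0.7028,4.8313)
  v3: (1-0.074)·(-3.32,1.21) + 0.074·(-5.62,2.58) = (-3.4902,1.3114)
  v4: (1-0.074)·(-0.36,-3.73) + 0.074·(-1.85,-2.27) = (-0.4703,-3.6220)
Shoelace sum Σ(x_i·y_{i+1} − x_{i+1}·y_i):
  i=1: 1.5234·4.8313 − -0.7028·3.8265 = +10.0494 (running +10.0494)
  i=2: -0.7028·1.3114 − -3.4902·4.8313 = +15.9406 (running +25.9900)
  i=3: -3.4902·-3.6220 − -0.4703·1.3114 = +13.2581 (running +39.2481)
  i=4: -0.4703·3.8265 − 1.5234·-3.6220 = +3.7183 (running +42.9663)
Area = |Σ|/2 = |42.9663|/2 = 21.4832

Area at t=0.074: 21.4832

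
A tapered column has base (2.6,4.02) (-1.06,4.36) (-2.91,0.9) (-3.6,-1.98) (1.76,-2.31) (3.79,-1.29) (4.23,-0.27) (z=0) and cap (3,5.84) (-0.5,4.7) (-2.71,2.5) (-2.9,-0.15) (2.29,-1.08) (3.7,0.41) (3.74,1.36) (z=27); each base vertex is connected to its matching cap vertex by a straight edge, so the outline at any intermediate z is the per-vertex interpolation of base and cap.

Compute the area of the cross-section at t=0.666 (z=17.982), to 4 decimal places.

Area at t=0.666: 34.8263

Cross-section at t=0.666: each vertex is (1-t)·p0[i] + t·p1[i].
  v1: (1-0.666)·(2.6,4.02) + 0.666·(3,5.84) = (2.8664,5.2321)
  v2: (1-0.666)·(-1.06,4.36) + 0.666·(-0.5,4.7) = (-0.6870,4.5864)
  v3: (1-0.666)·(-2.91,0.9) + 0.666·(-2.71,2.5) = (-2.7768,1.9656)
  v4: (1-0.666)·(-3.6,-1.98) + 0.666·(-2.9,-0.15) = (-3.1338,-0.7612)
  v5: (1-0.666)·(1.76,-2.31) + 0.666·(2.29,-1.08) = (2.1130,-1.4908)
  v6: (1-0.666)·(3.79,-1.29) + 0.666·(3.7,0.41) = (3.7301,-0.1578)
  v7: (1-0.666)·(4.23,-0.27) + 0.666·(3.74,1.36) = (3.9037,0.8156)
Shoelace sum Σ(x_i·y_{i+1} − x_{i+1}·y_i):
  i=1: 2.8664·4.5864 − -0.6870·5.2321 = +16.7412 (running +16.7412)
  i=2: -0.6870·1.9656 − -2.7768·4.5864 = +11.3852 (running +28.1264)
  i=3: -2.7768·-0.7612 − -3.1338·1.9656 = +8.2736 (running +36.4000)
  i=4: -3.1338·-1.4908 − 2.1130·-0.7612 = +6.2804 (running +42.6804)
  i=5: 2.1130·-0.1578 − 3.7301·-1.4908 = +5.2274 (running +47.9078)
  i=6: 3.7301·0.8156 − 3.9037·-0.1578 = +3.6582 (running +51.5659)
  i=7: 3.9037·5.2321 − 2.8664·0.8156 = +18.0866 (running +69.6526)
Area = |Σ|/2 = |69.6526|/2 = 34.8263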